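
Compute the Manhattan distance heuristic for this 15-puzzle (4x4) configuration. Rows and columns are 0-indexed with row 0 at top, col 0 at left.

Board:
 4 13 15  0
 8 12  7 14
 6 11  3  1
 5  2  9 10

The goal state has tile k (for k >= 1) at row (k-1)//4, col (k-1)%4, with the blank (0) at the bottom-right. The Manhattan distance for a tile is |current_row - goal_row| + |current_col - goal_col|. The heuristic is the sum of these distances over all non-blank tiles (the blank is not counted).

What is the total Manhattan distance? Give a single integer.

Tile 4: at (0,0), goal (0,3), distance |0-0|+|0-3| = 3
Tile 13: at (0,1), goal (3,0), distance |0-3|+|1-0| = 4
Tile 15: at (0,2), goal (3,2), distance |0-3|+|2-2| = 3
Tile 8: at (1,0), goal (1,3), distance |1-1|+|0-3| = 3
Tile 12: at (1,1), goal (2,3), distance |1-2|+|1-3| = 3
Tile 7: at (1,2), goal (1,2), distance |1-1|+|2-2| = 0
Tile 14: at (1,3), goal (3,1), distance |1-3|+|3-1| = 4
Tile 6: at (2,0), goal (1,1), distance |2-1|+|0-1| = 2
Tile 11: at (2,1), goal (2,2), distance |2-2|+|1-2| = 1
Tile 3: at (2,2), goal (0,2), distance |2-0|+|2-2| = 2
Tile 1: at (2,3), goal (0,0), distance |2-0|+|3-0| = 5
Tile 5: at (3,0), goal (1,0), distance |3-1|+|0-0| = 2
Tile 2: at (3,1), goal (0,1), distance |3-0|+|1-1| = 3
Tile 9: at (3,2), goal (2,0), distance |3-2|+|2-0| = 3
Tile 10: at (3,3), goal (2,1), distance |3-2|+|3-1| = 3
Sum: 3 + 4 + 3 + 3 + 3 + 0 + 4 + 2 + 1 + 2 + 5 + 2 + 3 + 3 + 3 = 41

Answer: 41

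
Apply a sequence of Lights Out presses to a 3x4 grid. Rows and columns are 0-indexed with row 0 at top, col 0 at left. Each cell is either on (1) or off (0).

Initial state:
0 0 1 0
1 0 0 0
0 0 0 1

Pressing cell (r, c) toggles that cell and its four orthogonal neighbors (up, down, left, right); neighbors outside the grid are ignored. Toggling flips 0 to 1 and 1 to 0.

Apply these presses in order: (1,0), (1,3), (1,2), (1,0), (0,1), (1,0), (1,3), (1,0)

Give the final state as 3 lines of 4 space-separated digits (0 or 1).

After press 1 at (1,0):
1 0 1 0
0 1 0 0
1 0 0 1

After press 2 at (1,3):
1 0 1 1
0 1 1 1
1 0 0 0

After press 3 at (1,2):
1 0 0 1
0 0 0 0
1 0 1 0

After press 4 at (1,0):
0 0 0 1
1 1 0 0
0 0 1 0

After press 5 at (0,1):
1 1 1 1
1 0 0 0
0 0 1 0

After press 6 at (1,0):
0 1 1 1
0 1 0 0
1 0 1 0

After press 7 at (1,3):
0 1 1 0
0 1 1 1
1 0 1 1

After press 8 at (1,0):
1 1 1 0
1 0 1 1
0 0 1 1

Answer: 1 1 1 0
1 0 1 1
0 0 1 1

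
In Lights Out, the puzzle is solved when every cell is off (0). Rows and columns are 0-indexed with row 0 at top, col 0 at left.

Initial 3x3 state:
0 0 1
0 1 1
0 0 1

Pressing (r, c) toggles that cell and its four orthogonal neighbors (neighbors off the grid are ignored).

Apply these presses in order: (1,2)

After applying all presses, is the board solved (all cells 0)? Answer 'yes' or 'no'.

Answer: yes

Derivation:
After press 1 at (1,2):
0 0 0
0 0 0
0 0 0

Lights still on: 0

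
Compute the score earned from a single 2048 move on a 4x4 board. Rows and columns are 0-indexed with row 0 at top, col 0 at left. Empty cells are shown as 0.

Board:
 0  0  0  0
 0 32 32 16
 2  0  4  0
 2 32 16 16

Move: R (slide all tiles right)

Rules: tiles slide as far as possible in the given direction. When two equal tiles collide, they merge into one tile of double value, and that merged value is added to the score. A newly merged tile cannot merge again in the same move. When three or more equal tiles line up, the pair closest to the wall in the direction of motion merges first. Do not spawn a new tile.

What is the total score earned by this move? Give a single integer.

Slide right:
row 0: [0, 0, 0, 0] -> [0, 0, 0, 0]  score +0 (running 0)
row 1: [0, 32, 32, 16] -> [0, 0, 64, 16]  score +64 (running 64)
row 2: [2, 0, 4, 0] -> [0, 0, 2, 4]  score +0 (running 64)
row 3: [2, 32, 16, 16] -> [0, 2, 32, 32]  score +32 (running 96)
Board after move:
 0  0  0  0
 0  0 64 16
 0  0  2  4
 0  2 32 32

Answer: 96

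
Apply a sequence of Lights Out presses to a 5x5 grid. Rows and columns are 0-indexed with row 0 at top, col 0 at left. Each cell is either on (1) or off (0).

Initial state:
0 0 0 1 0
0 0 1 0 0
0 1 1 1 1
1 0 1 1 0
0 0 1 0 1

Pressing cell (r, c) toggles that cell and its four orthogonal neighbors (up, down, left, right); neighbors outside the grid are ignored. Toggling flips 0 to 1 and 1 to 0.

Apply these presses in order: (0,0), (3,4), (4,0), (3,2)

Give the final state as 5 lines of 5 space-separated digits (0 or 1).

After press 1 at (0,0):
1 1 0 1 0
1 0 1 0 0
0 1 1 1 1
1 0 1 1 0
0 0 1 0 1

After press 2 at (3,4):
1 1 0 1 0
1 0 1 0 0
0 1 1 1 0
1 0 1 0 1
0 0 1 0 0

After press 3 at (4,0):
1 1 0 1 0
1 0 1 0 0
0 1 1 1 0
0 0 1 0 1
1 1 1 0 0

After press 4 at (3,2):
1 1 0 1 0
1 0 1 0 0
0 1 0 1 0
0 1 0 1 1
1 1 0 0 0

Answer: 1 1 0 1 0
1 0 1 0 0
0 1 0 1 0
0 1 0 1 1
1 1 0 0 0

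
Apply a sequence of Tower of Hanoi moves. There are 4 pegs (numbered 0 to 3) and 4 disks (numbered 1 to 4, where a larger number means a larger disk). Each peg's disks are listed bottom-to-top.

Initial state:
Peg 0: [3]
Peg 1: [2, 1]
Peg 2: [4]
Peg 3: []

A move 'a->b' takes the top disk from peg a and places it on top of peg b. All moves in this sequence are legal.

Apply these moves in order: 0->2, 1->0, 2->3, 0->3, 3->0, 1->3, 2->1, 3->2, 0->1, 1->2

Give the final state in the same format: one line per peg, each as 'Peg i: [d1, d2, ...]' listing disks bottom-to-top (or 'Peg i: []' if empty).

Answer: Peg 0: []
Peg 1: [4]
Peg 2: [2, 1]
Peg 3: [3]

Derivation:
After move 1 (0->2):
Peg 0: []
Peg 1: [2, 1]
Peg 2: [4, 3]
Peg 3: []

After move 2 (1->0):
Peg 0: [1]
Peg 1: [2]
Peg 2: [4, 3]
Peg 3: []

After move 3 (2->3):
Peg 0: [1]
Peg 1: [2]
Peg 2: [4]
Peg 3: [3]

After move 4 (0->3):
Peg 0: []
Peg 1: [2]
Peg 2: [4]
Peg 3: [3, 1]

After move 5 (3->0):
Peg 0: [1]
Peg 1: [2]
Peg 2: [4]
Peg 3: [3]

After move 6 (1->3):
Peg 0: [1]
Peg 1: []
Peg 2: [4]
Peg 3: [3, 2]

After move 7 (2->1):
Peg 0: [1]
Peg 1: [4]
Peg 2: []
Peg 3: [3, 2]

After move 8 (3->2):
Peg 0: [1]
Peg 1: [4]
Peg 2: [2]
Peg 3: [3]

After move 9 (0->1):
Peg 0: []
Peg 1: [4, 1]
Peg 2: [2]
Peg 3: [3]

After move 10 (1->2):
Peg 0: []
Peg 1: [4]
Peg 2: [2, 1]
Peg 3: [3]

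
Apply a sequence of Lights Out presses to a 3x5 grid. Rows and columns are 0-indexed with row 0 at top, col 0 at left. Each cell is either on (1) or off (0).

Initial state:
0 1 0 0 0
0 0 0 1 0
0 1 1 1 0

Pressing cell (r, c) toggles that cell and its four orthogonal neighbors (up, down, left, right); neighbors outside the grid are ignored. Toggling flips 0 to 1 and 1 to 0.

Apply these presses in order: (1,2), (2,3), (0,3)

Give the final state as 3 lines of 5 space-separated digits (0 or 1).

After press 1 at (1,2):
0 1 1 0 0
0 1 1 0 0
0 1 0 1 0

After press 2 at (2,3):
0 1 1 0 0
0 1 1 1 0
0 1 1 0 1

After press 3 at (0,3):
0 1 0 1 1
0 1 1 0 0
0 1 1 0 1

Answer: 0 1 0 1 1
0 1 1 0 0
0 1 1 0 1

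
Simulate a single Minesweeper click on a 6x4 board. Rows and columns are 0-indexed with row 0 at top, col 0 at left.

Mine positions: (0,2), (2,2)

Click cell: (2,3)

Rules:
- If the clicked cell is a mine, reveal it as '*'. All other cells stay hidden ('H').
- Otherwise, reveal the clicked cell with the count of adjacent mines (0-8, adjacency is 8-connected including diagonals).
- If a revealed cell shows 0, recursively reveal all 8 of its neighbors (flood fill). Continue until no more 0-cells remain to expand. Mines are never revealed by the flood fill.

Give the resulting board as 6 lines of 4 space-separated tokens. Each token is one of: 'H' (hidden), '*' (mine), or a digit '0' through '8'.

H H H H
H H H H
H H H 1
H H H H
H H H H
H H H H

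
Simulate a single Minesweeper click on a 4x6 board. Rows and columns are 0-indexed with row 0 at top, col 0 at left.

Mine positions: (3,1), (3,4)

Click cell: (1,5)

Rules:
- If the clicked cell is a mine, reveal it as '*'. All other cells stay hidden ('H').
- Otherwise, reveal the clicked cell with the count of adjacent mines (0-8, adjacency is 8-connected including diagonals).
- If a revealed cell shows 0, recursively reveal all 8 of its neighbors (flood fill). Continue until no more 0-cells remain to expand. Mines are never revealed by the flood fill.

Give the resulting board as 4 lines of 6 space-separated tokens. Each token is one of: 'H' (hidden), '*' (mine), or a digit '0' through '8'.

0 0 0 0 0 0
0 0 0 0 0 0
1 1 1 1 1 1
H H H H H H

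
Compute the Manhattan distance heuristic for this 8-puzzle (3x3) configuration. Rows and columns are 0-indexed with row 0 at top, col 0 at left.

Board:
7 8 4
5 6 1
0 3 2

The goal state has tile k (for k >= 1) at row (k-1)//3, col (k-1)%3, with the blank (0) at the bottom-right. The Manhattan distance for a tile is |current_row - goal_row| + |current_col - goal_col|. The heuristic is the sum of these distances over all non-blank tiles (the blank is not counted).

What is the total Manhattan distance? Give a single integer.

Tile 7: (0,0)->(2,0) = 2
Tile 8: (0,1)->(2,1) = 2
Tile 4: (0,2)->(1,0) = 3
Tile 5: (1,0)->(1,1) = 1
Tile 6: (1,1)->(1,2) = 1
Tile 1: (1,2)->(0,0) = 3
Tile 3: (2,1)->(0,2) = 3
Tile 2: (2,2)->(0,1) = 3
Sum: 2 + 2 + 3 + 1 + 1 + 3 + 3 + 3 = 18

Answer: 18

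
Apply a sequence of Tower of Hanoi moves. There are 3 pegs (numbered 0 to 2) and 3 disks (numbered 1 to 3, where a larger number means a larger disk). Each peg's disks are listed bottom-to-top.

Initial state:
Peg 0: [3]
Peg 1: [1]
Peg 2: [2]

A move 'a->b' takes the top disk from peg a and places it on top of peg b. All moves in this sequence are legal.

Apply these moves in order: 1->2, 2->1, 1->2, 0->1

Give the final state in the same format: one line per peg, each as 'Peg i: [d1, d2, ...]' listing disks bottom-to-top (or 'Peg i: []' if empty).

After move 1 (1->2):
Peg 0: [3]
Peg 1: []
Peg 2: [2, 1]

After move 2 (2->1):
Peg 0: [3]
Peg 1: [1]
Peg 2: [2]

After move 3 (1->2):
Peg 0: [3]
Peg 1: []
Peg 2: [2, 1]

After move 4 (0->1):
Peg 0: []
Peg 1: [3]
Peg 2: [2, 1]

Answer: Peg 0: []
Peg 1: [3]
Peg 2: [2, 1]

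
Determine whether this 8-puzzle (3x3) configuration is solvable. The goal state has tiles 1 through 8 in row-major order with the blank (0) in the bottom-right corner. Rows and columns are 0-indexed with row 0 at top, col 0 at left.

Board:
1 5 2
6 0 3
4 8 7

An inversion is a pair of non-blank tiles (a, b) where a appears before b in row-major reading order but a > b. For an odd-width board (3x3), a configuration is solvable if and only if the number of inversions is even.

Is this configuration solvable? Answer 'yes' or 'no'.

Answer: yes

Derivation:
Inversions (pairs i<j in row-major order where tile[i] > tile[j] > 0): 6
6 is even, so the puzzle is solvable.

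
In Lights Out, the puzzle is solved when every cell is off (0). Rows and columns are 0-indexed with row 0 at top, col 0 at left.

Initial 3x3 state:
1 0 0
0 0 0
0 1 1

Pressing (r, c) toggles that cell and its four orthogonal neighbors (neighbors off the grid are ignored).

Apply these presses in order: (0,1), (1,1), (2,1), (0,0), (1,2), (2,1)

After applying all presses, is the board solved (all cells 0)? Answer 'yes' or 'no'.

After press 1 at (0,1):
0 1 1
0 1 0
0 1 1

After press 2 at (1,1):
0 0 1
1 0 1
0 0 1

After press 3 at (2,1):
0 0 1
1 1 1
1 1 0

After press 4 at (0,0):
1 1 1
0 1 1
1 1 0

After press 5 at (1,2):
1 1 0
0 0 0
1 1 1

After press 6 at (2,1):
1 1 0
0 1 0
0 0 0

Lights still on: 3

Answer: no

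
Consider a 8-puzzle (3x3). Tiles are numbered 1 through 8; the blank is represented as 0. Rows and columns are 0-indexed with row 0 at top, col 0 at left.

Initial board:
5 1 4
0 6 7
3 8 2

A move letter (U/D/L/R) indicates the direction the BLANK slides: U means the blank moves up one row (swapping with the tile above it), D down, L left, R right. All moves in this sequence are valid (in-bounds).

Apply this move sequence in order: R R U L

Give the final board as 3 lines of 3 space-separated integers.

Answer: 5 0 1
6 7 4
3 8 2

Derivation:
After move 1 (R):
5 1 4
6 0 7
3 8 2

After move 2 (R):
5 1 4
6 7 0
3 8 2

After move 3 (U):
5 1 0
6 7 4
3 8 2

After move 4 (L):
5 0 1
6 7 4
3 8 2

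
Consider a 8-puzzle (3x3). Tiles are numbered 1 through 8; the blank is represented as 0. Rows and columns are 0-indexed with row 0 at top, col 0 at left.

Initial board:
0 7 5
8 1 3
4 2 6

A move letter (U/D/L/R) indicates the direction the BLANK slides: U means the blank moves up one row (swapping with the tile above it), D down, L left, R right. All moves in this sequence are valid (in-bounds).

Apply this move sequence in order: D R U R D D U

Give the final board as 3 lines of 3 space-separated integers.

Answer: 8 5 3
1 7 0
4 2 6

Derivation:
After move 1 (D):
8 7 5
0 1 3
4 2 6

After move 2 (R):
8 7 5
1 0 3
4 2 6

After move 3 (U):
8 0 5
1 7 3
4 2 6

After move 4 (R):
8 5 0
1 7 3
4 2 6

After move 5 (D):
8 5 3
1 7 0
4 2 6

After move 6 (D):
8 5 3
1 7 6
4 2 0

After move 7 (U):
8 5 3
1 7 0
4 2 6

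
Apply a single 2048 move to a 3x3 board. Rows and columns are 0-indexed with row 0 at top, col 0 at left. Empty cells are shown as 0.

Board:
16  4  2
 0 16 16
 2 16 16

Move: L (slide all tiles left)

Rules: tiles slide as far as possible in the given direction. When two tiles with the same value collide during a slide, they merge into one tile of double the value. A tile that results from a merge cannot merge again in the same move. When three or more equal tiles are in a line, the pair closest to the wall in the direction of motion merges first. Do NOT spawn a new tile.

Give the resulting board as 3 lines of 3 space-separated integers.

Slide left:
row 0: [16, 4, 2] -> [16, 4, 2]
row 1: [0, 16, 16] -> [32, 0, 0]
row 2: [2, 16, 16] -> [2, 32, 0]

Answer: 16  4  2
32  0  0
 2 32  0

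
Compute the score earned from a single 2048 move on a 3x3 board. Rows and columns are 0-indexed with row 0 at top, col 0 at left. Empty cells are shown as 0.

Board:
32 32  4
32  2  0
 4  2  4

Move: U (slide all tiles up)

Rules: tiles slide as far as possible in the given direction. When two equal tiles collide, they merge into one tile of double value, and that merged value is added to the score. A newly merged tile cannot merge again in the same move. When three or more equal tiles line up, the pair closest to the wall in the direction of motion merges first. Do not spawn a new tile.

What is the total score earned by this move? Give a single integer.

Slide up:
col 0: [32, 32, 4] -> [64, 4, 0]  score +64 (running 64)
col 1: [32, 2, 2] -> [32, 4, 0]  score +4 (running 68)
col 2: [4, 0, 4] -> [8, 0, 0]  score +8 (running 76)
Board after move:
64 32  8
 4  4  0
 0  0  0

Answer: 76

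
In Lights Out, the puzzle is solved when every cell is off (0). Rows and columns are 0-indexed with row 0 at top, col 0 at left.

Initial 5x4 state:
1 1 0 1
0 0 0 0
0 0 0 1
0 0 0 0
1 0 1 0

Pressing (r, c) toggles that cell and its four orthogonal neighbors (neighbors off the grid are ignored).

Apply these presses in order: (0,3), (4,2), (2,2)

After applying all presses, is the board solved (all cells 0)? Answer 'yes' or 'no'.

After press 1 at (0,3):
1 1 1 0
0 0 0 1
0 0 0 1
0 0 0 0
1 0 1 0

After press 2 at (4,2):
1 1 1 0
0 0 0 1
0 0 0 1
0 0 1 0
1 1 0 1

After press 3 at (2,2):
1 1 1 0
0 0 1 1
0 1 1 0
0 0 0 0
1 1 0 1

Lights still on: 10

Answer: no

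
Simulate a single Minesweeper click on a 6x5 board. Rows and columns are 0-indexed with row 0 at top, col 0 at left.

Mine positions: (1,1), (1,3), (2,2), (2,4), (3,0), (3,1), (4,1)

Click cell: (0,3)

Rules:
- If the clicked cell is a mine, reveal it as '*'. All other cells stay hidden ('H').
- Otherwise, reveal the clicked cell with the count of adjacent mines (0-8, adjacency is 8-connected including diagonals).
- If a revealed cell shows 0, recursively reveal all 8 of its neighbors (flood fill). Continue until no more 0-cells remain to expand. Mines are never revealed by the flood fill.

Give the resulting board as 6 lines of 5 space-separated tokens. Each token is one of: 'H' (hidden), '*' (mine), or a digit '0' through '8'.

H H H 1 H
H H H H H
H H H H H
H H H H H
H H H H H
H H H H H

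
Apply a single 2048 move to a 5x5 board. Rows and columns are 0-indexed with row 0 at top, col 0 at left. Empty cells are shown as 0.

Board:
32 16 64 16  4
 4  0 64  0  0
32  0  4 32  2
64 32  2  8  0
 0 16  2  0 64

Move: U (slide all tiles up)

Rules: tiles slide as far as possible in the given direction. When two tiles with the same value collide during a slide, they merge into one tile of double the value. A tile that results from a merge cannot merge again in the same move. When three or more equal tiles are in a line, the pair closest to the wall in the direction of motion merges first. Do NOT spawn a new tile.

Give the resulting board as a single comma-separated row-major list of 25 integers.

Slide up:
col 0: [32, 4, 32, 64, 0] -> [32, 4, 32, 64, 0]
col 1: [16, 0, 0, 32, 16] -> [16, 32, 16, 0, 0]
col 2: [64, 64, 4, 2, 2] -> [128, 4, 4, 0, 0]
col 3: [16, 0, 32, 8, 0] -> [16, 32, 8, 0, 0]
col 4: [4, 0, 2, 0, 64] -> [4, 2, 64, 0, 0]

Answer: 32, 16, 128, 16, 4, 4, 32, 4, 32, 2, 32, 16, 4, 8, 64, 64, 0, 0, 0, 0, 0, 0, 0, 0, 0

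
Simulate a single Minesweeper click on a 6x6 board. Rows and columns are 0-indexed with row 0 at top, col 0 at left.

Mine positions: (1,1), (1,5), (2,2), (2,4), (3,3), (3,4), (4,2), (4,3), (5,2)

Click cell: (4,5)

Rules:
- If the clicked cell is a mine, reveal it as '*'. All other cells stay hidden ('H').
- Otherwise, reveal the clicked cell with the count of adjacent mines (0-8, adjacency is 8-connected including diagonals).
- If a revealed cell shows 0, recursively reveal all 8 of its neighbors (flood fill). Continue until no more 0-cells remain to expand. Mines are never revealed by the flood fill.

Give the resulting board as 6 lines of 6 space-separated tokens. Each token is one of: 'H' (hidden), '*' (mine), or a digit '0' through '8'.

H H H H H H
H H H H H H
H H H H H H
H H H H H H
H H H H H 1
H H H H H H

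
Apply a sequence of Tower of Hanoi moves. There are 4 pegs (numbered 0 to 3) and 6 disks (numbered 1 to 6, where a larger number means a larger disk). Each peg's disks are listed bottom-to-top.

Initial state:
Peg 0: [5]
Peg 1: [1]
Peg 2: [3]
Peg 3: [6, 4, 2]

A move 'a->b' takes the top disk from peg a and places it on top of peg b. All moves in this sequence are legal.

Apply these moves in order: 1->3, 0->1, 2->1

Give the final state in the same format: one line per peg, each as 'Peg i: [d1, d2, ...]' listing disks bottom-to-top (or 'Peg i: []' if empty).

Answer: Peg 0: []
Peg 1: [5, 3]
Peg 2: []
Peg 3: [6, 4, 2, 1]

Derivation:
After move 1 (1->3):
Peg 0: [5]
Peg 1: []
Peg 2: [3]
Peg 3: [6, 4, 2, 1]

After move 2 (0->1):
Peg 0: []
Peg 1: [5]
Peg 2: [3]
Peg 3: [6, 4, 2, 1]

After move 3 (2->1):
Peg 0: []
Peg 1: [5, 3]
Peg 2: []
Peg 3: [6, 4, 2, 1]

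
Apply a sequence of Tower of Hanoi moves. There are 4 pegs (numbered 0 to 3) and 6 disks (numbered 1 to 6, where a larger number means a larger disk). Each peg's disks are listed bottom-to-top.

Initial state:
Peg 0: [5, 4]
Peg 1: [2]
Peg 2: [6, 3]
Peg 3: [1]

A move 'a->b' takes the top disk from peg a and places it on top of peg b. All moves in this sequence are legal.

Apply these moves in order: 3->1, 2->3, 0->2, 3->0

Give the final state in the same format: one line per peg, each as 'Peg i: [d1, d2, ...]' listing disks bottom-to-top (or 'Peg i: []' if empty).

After move 1 (3->1):
Peg 0: [5, 4]
Peg 1: [2, 1]
Peg 2: [6, 3]
Peg 3: []

After move 2 (2->3):
Peg 0: [5, 4]
Peg 1: [2, 1]
Peg 2: [6]
Peg 3: [3]

After move 3 (0->2):
Peg 0: [5]
Peg 1: [2, 1]
Peg 2: [6, 4]
Peg 3: [3]

After move 4 (3->0):
Peg 0: [5, 3]
Peg 1: [2, 1]
Peg 2: [6, 4]
Peg 3: []

Answer: Peg 0: [5, 3]
Peg 1: [2, 1]
Peg 2: [6, 4]
Peg 3: []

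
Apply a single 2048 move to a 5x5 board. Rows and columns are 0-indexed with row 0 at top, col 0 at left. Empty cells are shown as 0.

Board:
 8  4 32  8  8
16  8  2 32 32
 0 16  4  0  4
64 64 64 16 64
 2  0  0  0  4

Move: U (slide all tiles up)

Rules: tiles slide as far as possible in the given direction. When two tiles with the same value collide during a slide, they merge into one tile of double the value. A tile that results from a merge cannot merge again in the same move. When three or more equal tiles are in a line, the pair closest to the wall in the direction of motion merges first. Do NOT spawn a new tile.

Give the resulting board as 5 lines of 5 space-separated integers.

Answer:  8  4 32  8  8
16  8  2 32 32
64 16  4 16  4
 2 64 64  0 64
 0  0  0  0  4

Derivation:
Slide up:
col 0: [8, 16, 0, 64, 2] -> [8, 16, 64, 2, 0]
col 1: [4, 8, 16, 64, 0] -> [4, 8, 16, 64, 0]
col 2: [32, 2, 4, 64, 0] -> [32, 2, 4, 64, 0]
col 3: [8, 32, 0, 16, 0] -> [8, 32, 16, 0, 0]
col 4: [8, 32, 4, 64, 4] -> [8, 32, 4, 64, 4]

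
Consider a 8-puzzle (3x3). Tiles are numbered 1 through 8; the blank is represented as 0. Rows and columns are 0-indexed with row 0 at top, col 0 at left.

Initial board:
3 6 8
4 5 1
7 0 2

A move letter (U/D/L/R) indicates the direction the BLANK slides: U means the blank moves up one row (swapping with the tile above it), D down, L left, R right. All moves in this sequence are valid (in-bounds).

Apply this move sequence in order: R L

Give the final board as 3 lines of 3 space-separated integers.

After move 1 (R):
3 6 8
4 5 1
7 2 0

After move 2 (L):
3 6 8
4 5 1
7 0 2

Answer: 3 6 8
4 5 1
7 0 2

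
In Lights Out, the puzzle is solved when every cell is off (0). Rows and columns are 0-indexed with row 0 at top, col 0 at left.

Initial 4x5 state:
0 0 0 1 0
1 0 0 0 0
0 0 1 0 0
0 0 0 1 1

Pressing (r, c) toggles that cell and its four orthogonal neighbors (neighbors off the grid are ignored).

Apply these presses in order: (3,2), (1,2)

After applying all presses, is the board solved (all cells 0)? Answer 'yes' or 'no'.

After press 1 at (3,2):
0 0 0 1 0
1 0 0 0 0
0 0 0 0 0
0 1 1 0 1

After press 2 at (1,2):
0 0 1 1 0
1 1 1 1 0
0 0 1 0 0
0 1 1 0 1

Lights still on: 10

Answer: no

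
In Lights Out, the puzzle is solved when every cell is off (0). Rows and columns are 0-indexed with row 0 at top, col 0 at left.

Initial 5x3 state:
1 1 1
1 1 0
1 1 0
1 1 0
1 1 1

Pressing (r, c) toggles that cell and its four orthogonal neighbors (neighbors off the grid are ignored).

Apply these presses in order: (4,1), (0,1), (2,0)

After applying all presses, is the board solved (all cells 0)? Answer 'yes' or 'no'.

Answer: yes

Derivation:
After press 1 at (4,1):
1 1 1
1 1 0
1 1 0
1 0 0
0 0 0

After press 2 at (0,1):
0 0 0
1 0 0
1 1 0
1 0 0
0 0 0

After press 3 at (2,0):
0 0 0
0 0 0
0 0 0
0 0 0
0 0 0

Lights still on: 0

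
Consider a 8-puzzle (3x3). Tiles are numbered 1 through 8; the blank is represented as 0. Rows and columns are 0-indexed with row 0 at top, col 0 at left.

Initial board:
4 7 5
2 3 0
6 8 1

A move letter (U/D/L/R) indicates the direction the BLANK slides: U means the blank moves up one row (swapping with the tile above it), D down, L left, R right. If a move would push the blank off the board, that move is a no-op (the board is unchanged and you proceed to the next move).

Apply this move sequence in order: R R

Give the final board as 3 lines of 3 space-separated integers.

After move 1 (R):
4 7 5
2 3 0
6 8 1

After move 2 (R):
4 7 5
2 3 0
6 8 1

Answer: 4 7 5
2 3 0
6 8 1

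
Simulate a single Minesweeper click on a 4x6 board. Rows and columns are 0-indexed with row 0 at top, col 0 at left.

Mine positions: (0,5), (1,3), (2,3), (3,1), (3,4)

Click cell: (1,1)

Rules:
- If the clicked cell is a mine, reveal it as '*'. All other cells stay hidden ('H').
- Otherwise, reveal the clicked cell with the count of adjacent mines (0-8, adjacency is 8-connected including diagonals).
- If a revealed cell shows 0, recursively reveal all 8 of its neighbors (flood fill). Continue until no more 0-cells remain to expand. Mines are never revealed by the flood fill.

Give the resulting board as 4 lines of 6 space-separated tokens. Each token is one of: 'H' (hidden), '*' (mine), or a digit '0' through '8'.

0 0 1 H H H
0 0 2 H H H
1 1 3 H H H
H H H H H H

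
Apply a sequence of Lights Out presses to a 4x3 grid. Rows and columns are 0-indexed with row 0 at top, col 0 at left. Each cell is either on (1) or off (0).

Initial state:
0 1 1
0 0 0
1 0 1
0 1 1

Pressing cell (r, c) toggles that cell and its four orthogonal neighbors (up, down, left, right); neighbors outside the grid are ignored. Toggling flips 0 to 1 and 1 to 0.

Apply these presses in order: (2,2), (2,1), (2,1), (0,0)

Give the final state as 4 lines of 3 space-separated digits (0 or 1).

After press 1 at (2,2):
0 1 1
0 0 1
1 1 0
0 1 0

After press 2 at (2,1):
0 1 1
0 1 1
0 0 1
0 0 0

After press 3 at (2,1):
0 1 1
0 0 1
1 1 0
0 1 0

After press 4 at (0,0):
1 0 1
1 0 1
1 1 0
0 1 0

Answer: 1 0 1
1 0 1
1 1 0
0 1 0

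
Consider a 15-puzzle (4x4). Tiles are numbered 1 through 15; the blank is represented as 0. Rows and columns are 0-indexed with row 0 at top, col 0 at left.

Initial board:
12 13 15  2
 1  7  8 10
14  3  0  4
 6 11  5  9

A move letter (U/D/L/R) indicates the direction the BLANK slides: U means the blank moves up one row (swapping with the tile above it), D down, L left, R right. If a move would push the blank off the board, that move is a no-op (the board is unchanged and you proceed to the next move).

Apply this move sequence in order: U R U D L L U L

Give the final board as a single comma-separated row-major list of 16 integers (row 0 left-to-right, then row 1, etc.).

Answer: 0, 12, 15, 2, 1, 13, 7, 10, 14, 3, 8, 4, 6, 11, 5, 9

Derivation:
After move 1 (U):
12 13 15  2
 1  7  0 10
14  3  8  4
 6 11  5  9

After move 2 (R):
12 13 15  2
 1  7 10  0
14  3  8  4
 6 11  5  9

After move 3 (U):
12 13 15  0
 1  7 10  2
14  3  8  4
 6 11  5  9

After move 4 (D):
12 13 15  2
 1  7 10  0
14  3  8  4
 6 11  5  9

After move 5 (L):
12 13 15  2
 1  7  0 10
14  3  8  4
 6 11  5  9

After move 6 (L):
12 13 15  2
 1  0  7 10
14  3  8  4
 6 11  5  9

After move 7 (U):
12  0 15  2
 1 13  7 10
14  3  8  4
 6 11  5  9

After move 8 (L):
 0 12 15  2
 1 13  7 10
14  3  8  4
 6 11  5  9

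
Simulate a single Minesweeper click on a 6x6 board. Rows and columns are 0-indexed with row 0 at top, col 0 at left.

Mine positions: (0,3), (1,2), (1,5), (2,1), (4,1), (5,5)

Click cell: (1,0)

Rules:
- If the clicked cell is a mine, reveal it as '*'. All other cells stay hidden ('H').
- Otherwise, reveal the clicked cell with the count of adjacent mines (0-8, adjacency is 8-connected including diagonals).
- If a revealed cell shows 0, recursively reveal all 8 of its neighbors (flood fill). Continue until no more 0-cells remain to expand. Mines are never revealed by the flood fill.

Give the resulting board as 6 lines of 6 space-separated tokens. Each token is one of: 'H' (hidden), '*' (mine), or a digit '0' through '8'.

H H H H H H
1 H H H H H
H H H H H H
H H H H H H
H H H H H H
H H H H H H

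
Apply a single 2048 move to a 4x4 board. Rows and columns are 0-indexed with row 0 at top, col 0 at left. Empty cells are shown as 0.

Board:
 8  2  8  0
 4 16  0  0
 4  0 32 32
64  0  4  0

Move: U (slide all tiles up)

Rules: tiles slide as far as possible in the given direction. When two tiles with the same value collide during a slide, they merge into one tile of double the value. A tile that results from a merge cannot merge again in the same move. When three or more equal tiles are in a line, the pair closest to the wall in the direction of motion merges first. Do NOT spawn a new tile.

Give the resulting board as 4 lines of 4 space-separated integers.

Slide up:
col 0: [8, 4, 4, 64] -> [8, 8, 64, 0]
col 1: [2, 16, 0, 0] -> [2, 16, 0, 0]
col 2: [8, 0, 32, 4] -> [8, 32, 4, 0]
col 3: [0, 0, 32, 0] -> [32, 0, 0, 0]

Answer:  8  2  8 32
 8 16 32  0
64  0  4  0
 0  0  0  0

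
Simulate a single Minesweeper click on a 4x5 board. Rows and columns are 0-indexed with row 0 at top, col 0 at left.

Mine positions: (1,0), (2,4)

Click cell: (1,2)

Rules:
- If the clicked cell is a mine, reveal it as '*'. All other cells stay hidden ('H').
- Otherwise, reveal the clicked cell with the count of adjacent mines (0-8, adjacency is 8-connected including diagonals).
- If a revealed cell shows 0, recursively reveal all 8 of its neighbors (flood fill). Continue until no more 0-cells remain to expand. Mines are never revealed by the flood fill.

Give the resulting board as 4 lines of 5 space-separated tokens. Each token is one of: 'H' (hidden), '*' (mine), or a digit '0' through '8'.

H 1 0 0 0
H 1 0 1 1
1 1 0 1 H
0 0 0 1 H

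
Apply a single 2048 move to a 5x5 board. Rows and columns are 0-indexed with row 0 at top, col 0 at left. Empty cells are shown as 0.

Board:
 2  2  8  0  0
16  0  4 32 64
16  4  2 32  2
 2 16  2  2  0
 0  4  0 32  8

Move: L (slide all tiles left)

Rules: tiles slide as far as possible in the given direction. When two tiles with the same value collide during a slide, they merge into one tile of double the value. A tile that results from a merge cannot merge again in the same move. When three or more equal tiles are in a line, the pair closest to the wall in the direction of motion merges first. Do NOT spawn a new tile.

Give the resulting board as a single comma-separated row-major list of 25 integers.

Answer: 4, 8, 0, 0, 0, 16, 4, 32, 64, 0, 16, 4, 2, 32, 2, 2, 16, 4, 0, 0, 4, 32, 8, 0, 0

Derivation:
Slide left:
row 0: [2, 2, 8, 0, 0] -> [4, 8, 0, 0, 0]
row 1: [16, 0, 4, 32, 64] -> [16, 4, 32, 64, 0]
row 2: [16, 4, 2, 32, 2] -> [16, 4, 2, 32, 2]
row 3: [2, 16, 2, 2, 0] -> [2, 16, 4, 0, 0]
row 4: [0, 4, 0, 32, 8] -> [4, 32, 8, 0, 0]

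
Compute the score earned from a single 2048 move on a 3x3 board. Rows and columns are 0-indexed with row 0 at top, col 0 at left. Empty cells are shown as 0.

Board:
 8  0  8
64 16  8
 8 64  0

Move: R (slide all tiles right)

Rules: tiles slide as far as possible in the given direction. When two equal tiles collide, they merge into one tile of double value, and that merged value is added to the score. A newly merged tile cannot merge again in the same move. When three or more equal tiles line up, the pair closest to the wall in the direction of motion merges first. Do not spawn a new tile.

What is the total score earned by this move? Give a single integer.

Answer: 16

Derivation:
Slide right:
row 0: [8, 0, 8] -> [0, 0, 16]  score +16 (running 16)
row 1: [64, 16, 8] -> [64, 16, 8]  score +0 (running 16)
row 2: [8, 64, 0] -> [0, 8, 64]  score +0 (running 16)
Board after move:
 0  0 16
64 16  8
 0  8 64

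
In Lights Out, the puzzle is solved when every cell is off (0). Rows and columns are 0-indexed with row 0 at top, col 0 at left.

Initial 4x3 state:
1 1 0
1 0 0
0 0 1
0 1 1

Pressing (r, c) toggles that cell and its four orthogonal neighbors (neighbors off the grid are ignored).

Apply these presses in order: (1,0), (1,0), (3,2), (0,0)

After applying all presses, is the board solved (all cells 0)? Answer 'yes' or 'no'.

Answer: yes

Derivation:
After press 1 at (1,0):
0 1 0
0 1 0
1 0 1
0 1 1

After press 2 at (1,0):
1 1 0
1 0 0
0 0 1
0 1 1

After press 3 at (3,2):
1 1 0
1 0 0
0 0 0
0 0 0

After press 4 at (0,0):
0 0 0
0 0 0
0 0 0
0 0 0

Lights still on: 0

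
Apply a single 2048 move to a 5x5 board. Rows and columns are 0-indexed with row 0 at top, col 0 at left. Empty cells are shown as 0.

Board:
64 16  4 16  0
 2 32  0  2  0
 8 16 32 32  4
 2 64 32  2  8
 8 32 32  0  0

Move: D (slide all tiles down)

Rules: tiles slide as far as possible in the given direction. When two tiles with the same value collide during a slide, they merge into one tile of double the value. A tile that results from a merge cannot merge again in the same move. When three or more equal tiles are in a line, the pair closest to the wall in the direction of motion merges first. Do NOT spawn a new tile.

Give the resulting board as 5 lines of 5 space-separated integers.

Slide down:
col 0: [64, 2, 8, 2, 8] -> [64, 2, 8, 2, 8]
col 1: [16, 32, 16, 64, 32] -> [16, 32, 16, 64, 32]
col 2: [4, 0, 32, 32, 32] -> [0, 0, 4, 32, 64]
col 3: [16, 2, 32, 2, 0] -> [0, 16, 2, 32, 2]
col 4: [0, 0, 4, 8, 0] -> [0, 0, 0, 4, 8]

Answer: 64 16  0  0  0
 2 32  0 16  0
 8 16  4  2  0
 2 64 32 32  4
 8 32 64  2  8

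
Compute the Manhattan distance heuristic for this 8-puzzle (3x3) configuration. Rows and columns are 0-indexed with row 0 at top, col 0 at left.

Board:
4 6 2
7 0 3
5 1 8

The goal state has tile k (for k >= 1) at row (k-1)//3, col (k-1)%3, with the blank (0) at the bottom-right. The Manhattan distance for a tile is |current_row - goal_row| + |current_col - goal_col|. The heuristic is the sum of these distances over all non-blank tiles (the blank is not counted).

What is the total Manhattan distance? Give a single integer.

Answer: 12

Derivation:
Tile 4: (0,0)->(1,0) = 1
Tile 6: (0,1)->(1,2) = 2
Tile 2: (0,2)->(0,1) = 1
Tile 7: (1,0)->(2,0) = 1
Tile 3: (1,2)->(0,2) = 1
Tile 5: (2,0)->(1,1) = 2
Tile 1: (2,1)->(0,0) = 3
Tile 8: (2,2)->(2,1) = 1
Sum: 1 + 2 + 1 + 1 + 1 + 2 + 3 + 1 = 12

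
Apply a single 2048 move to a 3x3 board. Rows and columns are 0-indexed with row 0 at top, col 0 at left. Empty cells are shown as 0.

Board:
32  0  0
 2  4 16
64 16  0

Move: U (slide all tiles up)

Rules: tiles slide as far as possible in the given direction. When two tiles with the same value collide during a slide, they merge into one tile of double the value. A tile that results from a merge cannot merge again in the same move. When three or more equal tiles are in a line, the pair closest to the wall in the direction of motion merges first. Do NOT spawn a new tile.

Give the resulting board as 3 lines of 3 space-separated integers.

Answer: 32  4 16
 2 16  0
64  0  0

Derivation:
Slide up:
col 0: [32, 2, 64] -> [32, 2, 64]
col 1: [0, 4, 16] -> [4, 16, 0]
col 2: [0, 16, 0] -> [16, 0, 0]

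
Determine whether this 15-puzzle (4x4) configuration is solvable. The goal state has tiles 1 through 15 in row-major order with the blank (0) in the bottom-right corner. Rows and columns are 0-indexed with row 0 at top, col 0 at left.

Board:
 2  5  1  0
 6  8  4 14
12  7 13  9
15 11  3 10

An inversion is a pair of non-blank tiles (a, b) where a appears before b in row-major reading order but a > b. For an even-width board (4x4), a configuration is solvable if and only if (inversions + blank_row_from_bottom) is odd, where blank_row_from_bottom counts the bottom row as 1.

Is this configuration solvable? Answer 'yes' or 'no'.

Answer: yes

Derivation:
Inversions: 33
Blank is in row 0 (0-indexed from top), which is row 4 counting from the bottom (bottom = 1).
33 + 4 = 37, which is odd, so the puzzle is solvable.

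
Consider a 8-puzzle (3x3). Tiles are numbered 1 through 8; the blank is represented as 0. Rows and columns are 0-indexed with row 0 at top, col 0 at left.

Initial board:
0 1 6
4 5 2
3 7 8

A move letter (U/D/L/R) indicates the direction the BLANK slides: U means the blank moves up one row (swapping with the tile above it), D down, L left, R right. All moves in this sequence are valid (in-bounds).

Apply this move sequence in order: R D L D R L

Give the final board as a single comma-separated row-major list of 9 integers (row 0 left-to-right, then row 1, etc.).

After move 1 (R):
1 0 6
4 5 2
3 7 8

After move 2 (D):
1 5 6
4 0 2
3 7 8

After move 3 (L):
1 5 6
0 4 2
3 7 8

After move 4 (D):
1 5 6
3 4 2
0 7 8

After move 5 (R):
1 5 6
3 4 2
7 0 8

After move 6 (L):
1 5 6
3 4 2
0 7 8

Answer: 1, 5, 6, 3, 4, 2, 0, 7, 8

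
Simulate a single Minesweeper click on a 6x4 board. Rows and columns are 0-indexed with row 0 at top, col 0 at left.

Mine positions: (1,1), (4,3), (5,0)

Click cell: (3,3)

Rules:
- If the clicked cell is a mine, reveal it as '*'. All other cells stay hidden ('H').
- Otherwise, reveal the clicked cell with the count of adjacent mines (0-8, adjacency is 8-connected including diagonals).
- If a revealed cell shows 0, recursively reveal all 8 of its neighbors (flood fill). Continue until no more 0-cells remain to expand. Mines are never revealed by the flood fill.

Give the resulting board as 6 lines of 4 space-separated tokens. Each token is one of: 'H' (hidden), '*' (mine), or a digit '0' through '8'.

H H H H
H H H H
H H H H
H H H 1
H H H H
H H H H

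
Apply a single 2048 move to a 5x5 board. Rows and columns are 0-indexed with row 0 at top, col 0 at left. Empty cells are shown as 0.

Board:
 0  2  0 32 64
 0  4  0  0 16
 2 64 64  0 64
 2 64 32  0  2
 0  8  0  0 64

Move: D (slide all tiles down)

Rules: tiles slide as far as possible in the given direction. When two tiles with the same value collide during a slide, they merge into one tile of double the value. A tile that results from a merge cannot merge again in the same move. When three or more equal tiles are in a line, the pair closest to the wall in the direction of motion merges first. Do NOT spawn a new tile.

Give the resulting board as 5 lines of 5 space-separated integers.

Answer:   0   0   0   0  64
  0   2   0   0  16
  0   4   0   0  64
  0 128  64   0   2
  4   8  32  32  64

Derivation:
Slide down:
col 0: [0, 0, 2, 2, 0] -> [0, 0, 0, 0, 4]
col 1: [2, 4, 64, 64, 8] -> [0, 2, 4, 128, 8]
col 2: [0, 0, 64, 32, 0] -> [0, 0, 0, 64, 32]
col 3: [32, 0, 0, 0, 0] -> [0, 0, 0, 0, 32]
col 4: [64, 16, 64, 2, 64] -> [64, 16, 64, 2, 64]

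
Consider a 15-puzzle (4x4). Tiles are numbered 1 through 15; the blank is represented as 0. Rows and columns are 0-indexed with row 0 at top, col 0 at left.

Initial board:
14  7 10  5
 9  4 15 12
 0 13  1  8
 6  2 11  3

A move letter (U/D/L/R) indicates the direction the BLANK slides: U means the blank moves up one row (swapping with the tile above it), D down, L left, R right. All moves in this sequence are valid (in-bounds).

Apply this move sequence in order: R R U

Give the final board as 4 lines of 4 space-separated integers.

After move 1 (R):
14  7 10  5
 9  4 15 12
13  0  1  8
 6  2 11  3

After move 2 (R):
14  7 10  5
 9  4 15 12
13  1  0  8
 6  2 11  3

After move 3 (U):
14  7 10  5
 9  4  0 12
13  1 15  8
 6  2 11  3

Answer: 14  7 10  5
 9  4  0 12
13  1 15  8
 6  2 11  3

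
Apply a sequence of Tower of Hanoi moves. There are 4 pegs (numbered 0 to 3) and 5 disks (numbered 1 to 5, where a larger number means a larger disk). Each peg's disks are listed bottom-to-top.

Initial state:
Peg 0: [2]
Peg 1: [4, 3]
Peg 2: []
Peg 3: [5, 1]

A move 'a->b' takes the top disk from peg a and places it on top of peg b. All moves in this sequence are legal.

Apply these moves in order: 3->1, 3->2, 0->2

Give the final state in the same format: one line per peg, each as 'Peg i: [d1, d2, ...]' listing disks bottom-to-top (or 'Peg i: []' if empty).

Answer: Peg 0: []
Peg 1: [4, 3, 1]
Peg 2: [5, 2]
Peg 3: []

Derivation:
After move 1 (3->1):
Peg 0: [2]
Peg 1: [4, 3, 1]
Peg 2: []
Peg 3: [5]

After move 2 (3->2):
Peg 0: [2]
Peg 1: [4, 3, 1]
Peg 2: [5]
Peg 3: []

After move 3 (0->2):
Peg 0: []
Peg 1: [4, 3, 1]
Peg 2: [5, 2]
Peg 3: []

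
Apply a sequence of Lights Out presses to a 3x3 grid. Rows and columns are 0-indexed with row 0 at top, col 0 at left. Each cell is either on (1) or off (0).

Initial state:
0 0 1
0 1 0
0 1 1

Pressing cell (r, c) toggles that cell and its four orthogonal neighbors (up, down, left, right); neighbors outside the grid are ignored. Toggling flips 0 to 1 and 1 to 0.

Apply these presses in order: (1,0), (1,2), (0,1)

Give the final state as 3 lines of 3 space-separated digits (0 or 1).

After press 1 at (1,0):
1 0 1
1 0 0
1 1 1

After press 2 at (1,2):
1 0 0
1 1 1
1 1 0

After press 3 at (0,1):
0 1 1
1 0 1
1 1 0

Answer: 0 1 1
1 0 1
1 1 0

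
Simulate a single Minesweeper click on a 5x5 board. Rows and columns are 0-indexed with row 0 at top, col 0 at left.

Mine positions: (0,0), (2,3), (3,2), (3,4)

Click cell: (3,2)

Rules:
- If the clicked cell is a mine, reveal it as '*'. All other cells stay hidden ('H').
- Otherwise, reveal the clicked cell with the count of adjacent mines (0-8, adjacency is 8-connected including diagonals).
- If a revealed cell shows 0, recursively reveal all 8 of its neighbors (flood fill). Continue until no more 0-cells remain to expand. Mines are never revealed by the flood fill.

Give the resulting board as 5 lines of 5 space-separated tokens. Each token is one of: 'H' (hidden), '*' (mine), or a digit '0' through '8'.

H H H H H
H H H H H
H H H H H
H H * H H
H H H H H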